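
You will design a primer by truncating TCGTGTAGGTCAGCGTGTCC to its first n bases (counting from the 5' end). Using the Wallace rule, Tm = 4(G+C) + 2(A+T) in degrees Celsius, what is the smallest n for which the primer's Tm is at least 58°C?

n = 19

First 18 bases: TCGTGTAGGTCAGCGTGT → Tm = 56°C (< 58°C)
First 19 bases: TCGTGTAGGTCAGCGTGTC → Tm = 60°C (≥ 58°C)
Since every base adds ≥2°C, Tm only increases with n, so the threshold is first crossed at n = 19.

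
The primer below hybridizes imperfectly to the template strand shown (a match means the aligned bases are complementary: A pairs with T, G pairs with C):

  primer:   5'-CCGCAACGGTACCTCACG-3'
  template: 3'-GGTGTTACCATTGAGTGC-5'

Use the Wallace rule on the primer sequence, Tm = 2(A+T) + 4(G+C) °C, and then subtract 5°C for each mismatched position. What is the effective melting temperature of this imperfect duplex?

45°C

Primer base counts: A=4, T=2, G=4, C=8 → A+T=6, G+C=12
Perfect-match Tm = 2(6) + 4(12) = 12 + 48 = 60°C
Mismatches (positions where the bases are not complementary): 3 (at positions 3, 7, 12)
Effective Tm = 60 − 3×5 = 60 − 15 = 45°C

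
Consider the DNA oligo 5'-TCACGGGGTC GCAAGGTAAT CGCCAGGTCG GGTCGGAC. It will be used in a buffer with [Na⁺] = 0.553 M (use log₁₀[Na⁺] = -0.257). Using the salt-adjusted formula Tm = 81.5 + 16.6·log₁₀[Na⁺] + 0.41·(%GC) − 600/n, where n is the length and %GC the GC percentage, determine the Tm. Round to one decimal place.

88.4°C

Length n = 38. Base counts: T=6, A=7, G=15, C=10
G+C = 25, so %GC = 25/38 × 100 = 65.789%
Salt term: 16.6 × (-0.257) = -4.266
GC term: 0.41 × 65.789 = 26.973; length term: −600/38 = −15.789
Tm = 81.5 + (-4.266) + 26.973 − 15.789 = 88.418 → 88.4°C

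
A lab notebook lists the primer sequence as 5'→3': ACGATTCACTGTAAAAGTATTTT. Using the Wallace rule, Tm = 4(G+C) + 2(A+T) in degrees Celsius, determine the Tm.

58°C

Base counts: A=8, C=3, T=9, G=3
AT pairs contribute 17, GC pairs contribute 6.
Tm = 2(17) + 4(6) = 34 + 24 = 58°C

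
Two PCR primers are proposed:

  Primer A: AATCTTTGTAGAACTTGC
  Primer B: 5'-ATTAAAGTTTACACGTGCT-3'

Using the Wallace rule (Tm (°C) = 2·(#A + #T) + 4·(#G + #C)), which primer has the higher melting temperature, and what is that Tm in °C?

Primer B, 50°C

Primer A: A+T=12, G+C=6 → Tm = 2(12)+4(6) = 48°C
Primer B: A+T=13, G+C=6 → Tm = 2(13)+4(6) = 50°C
48°C vs 50°C → primer B is higher.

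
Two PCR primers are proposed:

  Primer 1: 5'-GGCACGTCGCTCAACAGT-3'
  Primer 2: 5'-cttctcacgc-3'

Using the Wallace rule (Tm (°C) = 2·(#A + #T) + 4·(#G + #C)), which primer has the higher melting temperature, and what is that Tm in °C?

Primer 1: A+T=7, G+C=11 → Tm = 2(7)+4(11) = 58°C
Primer 2: A+T=4, G+C=6 → Tm = 2(4)+4(6) = 32°C
58°C vs 32°C → primer 1 is higher.

Primer 1, 58°C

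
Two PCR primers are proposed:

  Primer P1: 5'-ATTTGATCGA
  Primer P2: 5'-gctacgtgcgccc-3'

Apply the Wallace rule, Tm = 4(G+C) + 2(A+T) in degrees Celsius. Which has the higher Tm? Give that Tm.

Primer P1: A+T=7, G+C=3 → Tm = 2(7)+4(3) = 26°C
Primer P2: A+T=3, G+C=10 → Tm = 2(3)+4(10) = 46°C
26°C vs 46°C → primer P2 is higher.

Primer P2, 46°C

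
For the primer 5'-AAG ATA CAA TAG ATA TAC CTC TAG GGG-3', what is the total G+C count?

Counting bases: C=4, T=6, G=6, A=11
Total G or C: 6 + 4 = 10

10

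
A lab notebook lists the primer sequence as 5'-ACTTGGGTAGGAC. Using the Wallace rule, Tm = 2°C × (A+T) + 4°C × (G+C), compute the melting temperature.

40°C

Base counts: C=2, G=5, T=3, A=3
So N_AT = 6 and N_GC = 7.
Tm = 2×6 + 4×7 = 40°C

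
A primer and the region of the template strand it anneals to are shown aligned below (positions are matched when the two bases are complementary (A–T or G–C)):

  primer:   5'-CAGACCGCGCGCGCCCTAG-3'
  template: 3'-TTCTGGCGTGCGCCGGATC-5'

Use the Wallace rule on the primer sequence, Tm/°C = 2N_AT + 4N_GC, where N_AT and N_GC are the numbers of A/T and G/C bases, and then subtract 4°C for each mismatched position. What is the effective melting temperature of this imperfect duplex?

56°C

Primer base counts: A=3, T=1, G=6, C=9 → A+T=4, G+C=15
Perfect-match Tm = 2(4) + 4(15) = 8 + 60 = 68°C
Mismatches (positions where the bases are not complementary): 3 (at positions 1, 9, 14)
Effective Tm = 68 − 3×4 = 68 − 12 = 56°C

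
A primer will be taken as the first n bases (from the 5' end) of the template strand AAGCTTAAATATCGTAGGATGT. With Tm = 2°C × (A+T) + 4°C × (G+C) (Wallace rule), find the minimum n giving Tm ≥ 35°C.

First 13 bases: AAGCTTAAATATC → Tm = 32°C (< 35°C)
First 14 bases: AAGCTTAAATATCG → Tm = 36°C (≥ 35°C)
Since every base adds ≥2°C, Tm only increases with n, so the threshold is first crossed at n = 14.

n = 14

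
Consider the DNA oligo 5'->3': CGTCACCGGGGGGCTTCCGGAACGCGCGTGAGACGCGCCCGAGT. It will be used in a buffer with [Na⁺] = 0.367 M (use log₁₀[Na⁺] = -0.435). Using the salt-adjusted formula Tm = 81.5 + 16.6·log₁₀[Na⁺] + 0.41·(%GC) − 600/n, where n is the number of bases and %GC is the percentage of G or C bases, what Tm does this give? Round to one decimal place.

91.4°C

Length n = 44. A=6, C=15, T=5, G=18
G+C = 33, so %GC = 33/44 × 100 = 75%
Salt term: 16.6 × (-0.435) = -7.221
GC term: 0.41 × 75 = 30.75; length term: −600/44 = −13.636
Tm = 81.5 + (-7.221) + 30.75 − 13.636 = 91.393 → 91.4°C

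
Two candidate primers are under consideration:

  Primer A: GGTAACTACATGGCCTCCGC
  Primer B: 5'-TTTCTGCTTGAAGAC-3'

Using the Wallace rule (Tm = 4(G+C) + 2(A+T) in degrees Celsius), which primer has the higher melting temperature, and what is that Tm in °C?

Primer A: A+T=8, G+C=12 → Tm = 2(8)+4(12) = 64°C
Primer B: A+T=9, G+C=6 → Tm = 2(9)+4(6) = 42°C
64°C vs 42°C → primer A is higher.

Primer A, 64°C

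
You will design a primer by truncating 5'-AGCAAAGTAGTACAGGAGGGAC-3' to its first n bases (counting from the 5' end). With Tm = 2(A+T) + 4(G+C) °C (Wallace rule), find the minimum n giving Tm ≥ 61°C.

First 20 bases: AGCAAAGTAGTACAGGAGGG → Tm = 60°C (< 61°C)
First 21 bases: AGCAAAGTAGTACAGGAGGGA → Tm = 62°C (≥ 61°C)
Each additional base adds 2°C (A/T) or 4°C (G/C), so Tm is non-decreasing in n; n = 21 is the first length to reach 61°C.

n = 21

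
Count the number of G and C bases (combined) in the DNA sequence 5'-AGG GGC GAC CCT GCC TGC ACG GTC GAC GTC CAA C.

24

Base counts: C=13, A=6, T=4, G=11
G+C = 11 + 13 = 24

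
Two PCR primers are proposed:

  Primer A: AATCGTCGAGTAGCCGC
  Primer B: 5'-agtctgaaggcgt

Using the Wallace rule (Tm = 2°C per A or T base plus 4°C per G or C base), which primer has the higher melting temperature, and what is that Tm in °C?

Primer A: A+T=7, G+C=10 → Tm = 2(7)+4(10) = 54°C
Primer B: A+T=6, G+C=7 → Tm = 2(6)+4(7) = 40°C
54°C vs 40°C → primer A is higher.

Primer A, 54°C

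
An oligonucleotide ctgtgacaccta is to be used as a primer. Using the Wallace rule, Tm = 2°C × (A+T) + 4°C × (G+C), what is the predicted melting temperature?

Counting bases: G=2, C=4, A=3, T=3
A+T = 6, G+C = 6
Tm = 4·6 + 2·6 = 24 + 12 = 36°C

36°C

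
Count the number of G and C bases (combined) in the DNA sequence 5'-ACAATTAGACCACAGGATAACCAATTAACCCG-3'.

Counting bases: C=9, T=5, G=4, A=14
Total G or C: 4 + 9 = 13

13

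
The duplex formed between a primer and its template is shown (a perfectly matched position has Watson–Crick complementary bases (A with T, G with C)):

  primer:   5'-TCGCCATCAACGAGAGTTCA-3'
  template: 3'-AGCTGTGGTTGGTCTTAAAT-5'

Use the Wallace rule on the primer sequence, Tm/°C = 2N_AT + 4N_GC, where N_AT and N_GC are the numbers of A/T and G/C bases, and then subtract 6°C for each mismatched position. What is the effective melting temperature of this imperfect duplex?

30°C

Primer base counts: A=6, T=4, G=4, C=6 → A+T=10, G+C=10
Perfect-match Tm = 2(10) + 4(10) = 20 + 40 = 60°C
Mismatches (positions where the bases are not complementary): 5 (at positions 4, 7, 12, 16, 19)
Effective Tm = 60 − 5×6 = 60 − 30 = 30°C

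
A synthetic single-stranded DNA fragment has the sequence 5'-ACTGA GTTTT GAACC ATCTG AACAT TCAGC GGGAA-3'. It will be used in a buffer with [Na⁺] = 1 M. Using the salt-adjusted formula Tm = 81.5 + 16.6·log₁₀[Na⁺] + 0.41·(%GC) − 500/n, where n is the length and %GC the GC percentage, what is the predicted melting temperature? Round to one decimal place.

84.8°C

Length n = 35. Scanning the sequence gives C=7, G=8, A=11, T=9.
G+C = 15, so %GC = 15/35 × 100 = 42.857%
Salt term: 16.6 × (0) = 0
GC term: 0.41 × 42.857 = 17.571; length term: −500/35 = −14.286
Tm = 81.5 + (0) + 17.571 − 14.286 = 84.785 → 84.8°C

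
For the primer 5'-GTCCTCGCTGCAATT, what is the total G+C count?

A=2, T=5, C=5, G=3
G+C = 3 + 5 = 8

8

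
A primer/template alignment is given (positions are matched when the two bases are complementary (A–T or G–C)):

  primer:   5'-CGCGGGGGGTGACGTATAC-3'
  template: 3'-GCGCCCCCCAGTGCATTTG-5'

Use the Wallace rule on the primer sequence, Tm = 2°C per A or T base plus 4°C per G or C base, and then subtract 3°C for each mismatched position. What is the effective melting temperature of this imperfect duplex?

Primer base counts: A=3, T=3, G=9, C=4 → A+T=6, G+C=13
Perfect-match Tm = 2(6) + 4(13) = 12 + 52 = 64°C
Mismatches (positions where the bases are not complementary): 2 (at positions 11, 17)
Effective Tm = 64 − 2×3 = 64 − 6 = 58°C

58°C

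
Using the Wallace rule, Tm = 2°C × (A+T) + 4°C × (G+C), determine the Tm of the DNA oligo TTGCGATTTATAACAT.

Scanning the sequence gives T=7, A=5, C=2, G=2.
A+T = 12, G+C = 4
Tm = 2(12) + 4(4) = 24 + 16 = 40°C

40°C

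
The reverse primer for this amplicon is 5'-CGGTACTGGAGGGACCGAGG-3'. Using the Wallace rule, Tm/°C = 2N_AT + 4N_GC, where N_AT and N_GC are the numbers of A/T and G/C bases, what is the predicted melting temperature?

68°C

Counting bases: A=4, C=4, T=2, G=10
So N_AT = 6 and N_GC = 14.
Tm = 2(6) + 4(14) = 12 + 56 = 68°C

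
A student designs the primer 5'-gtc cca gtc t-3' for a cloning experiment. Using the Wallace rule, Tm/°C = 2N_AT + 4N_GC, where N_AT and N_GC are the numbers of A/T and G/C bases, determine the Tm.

32°C

Counting bases: G=2, T=3, A=1, C=4
So N_AT = 4 and N_GC = 6.
Tm = 2(4) + 4(6) = 8 + 24 = 32°C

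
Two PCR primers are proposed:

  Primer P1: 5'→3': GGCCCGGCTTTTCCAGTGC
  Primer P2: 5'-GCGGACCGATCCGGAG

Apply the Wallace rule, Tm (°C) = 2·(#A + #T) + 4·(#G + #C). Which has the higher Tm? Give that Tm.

Primer P1, 64°C

Primer P1: A+T=6, G+C=13 → Tm = 2(6)+4(13) = 64°C
Primer P2: A+T=4, G+C=12 → Tm = 2(4)+4(12) = 56°C
64°C vs 56°C → primer P1 is higher.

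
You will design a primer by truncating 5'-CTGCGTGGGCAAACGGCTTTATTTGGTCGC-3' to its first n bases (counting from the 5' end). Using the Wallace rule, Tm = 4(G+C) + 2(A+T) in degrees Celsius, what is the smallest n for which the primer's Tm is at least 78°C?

n = 26

First 25 bases: CTGCGTGGGCAAACGGCTTTATTTG → Tm = 76°C (< 78°C)
First 26 bases: CTGCGTGGGCAAACGGCTTTATTTGG → Tm = 80°C (≥ 78°C)
Each additional base adds 2°C (A/T) or 4°C (G/C), so Tm is non-decreasing in n; n = 26 is the first length to reach 78°C.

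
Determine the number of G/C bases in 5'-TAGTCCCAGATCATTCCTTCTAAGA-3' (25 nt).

10

Scanning the sequence gives C=7, T=8, A=7, G=3.
Total G or C: 3 + 7 = 10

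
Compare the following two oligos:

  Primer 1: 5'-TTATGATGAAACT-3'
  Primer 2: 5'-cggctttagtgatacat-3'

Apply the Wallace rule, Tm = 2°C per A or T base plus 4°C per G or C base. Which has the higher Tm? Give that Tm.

Primer 1: A+T=10, G+C=3 → Tm = 2(10)+4(3) = 32°C
Primer 2: A+T=10, G+C=7 → Tm = 2(10)+4(7) = 48°C
32°C vs 48°C → primer 2 is higher.

Primer 2, 48°C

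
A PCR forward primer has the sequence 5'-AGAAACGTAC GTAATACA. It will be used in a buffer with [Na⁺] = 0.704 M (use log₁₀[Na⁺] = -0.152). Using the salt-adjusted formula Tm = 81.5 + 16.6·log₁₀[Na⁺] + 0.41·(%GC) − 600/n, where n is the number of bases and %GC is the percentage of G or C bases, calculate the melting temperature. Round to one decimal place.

59.3°C

Length n = 18. Scanning the sequence gives T=3, C=3, G=3, A=9.
G+C = 6, so %GC = 6/18 × 100 = 33.333%
Salt term: 16.6 × (-0.152) = -2.523
GC term: 0.41 × 33.333 = 13.667; length term: −600/18 = −33.333
Tm = 81.5 + (-2.523) + 13.667 − 33.333 = 59.311 → 59.3°C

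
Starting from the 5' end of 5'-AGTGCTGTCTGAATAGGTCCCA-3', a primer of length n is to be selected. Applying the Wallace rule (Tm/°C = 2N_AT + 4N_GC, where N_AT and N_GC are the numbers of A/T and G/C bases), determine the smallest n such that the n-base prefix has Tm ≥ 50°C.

First 16 bases: AGTGCTGTCTGAATAG → Tm = 46°C (< 50°C)
First 17 bases: AGTGCTGTCTGAATAGG → Tm = 50°C (≥ 50°C)
Since every base adds ≥2°C, Tm only increases with n, so the threshold is first crossed at n = 17.

n = 17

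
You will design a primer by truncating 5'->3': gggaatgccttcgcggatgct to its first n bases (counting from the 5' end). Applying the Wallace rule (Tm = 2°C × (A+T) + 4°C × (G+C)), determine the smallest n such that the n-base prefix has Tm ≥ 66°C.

n = 20

First 19 bases: GGGAATGCCTTCGCGGATG → Tm = 62°C (< 66°C)
First 20 bases: GGGAATGCCTTCGCGGATGC → Tm = 66°C (≥ 66°C)
Each additional base adds 2°C (A/T) or 4°C (G/C), so Tm is non-decreasing in n; n = 20 is the first length to reach 66°C.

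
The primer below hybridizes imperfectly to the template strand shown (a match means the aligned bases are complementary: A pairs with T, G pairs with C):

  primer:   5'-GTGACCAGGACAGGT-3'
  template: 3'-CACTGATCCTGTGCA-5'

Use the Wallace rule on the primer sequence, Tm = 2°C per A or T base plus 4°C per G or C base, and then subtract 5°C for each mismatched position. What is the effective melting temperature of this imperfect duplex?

38°C

Primer base counts: A=4, T=2, G=6, C=3 → A+T=6, G+C=9
Perfect-match Tm = 2(6) + 4(9) = 12 + 36 = 48°C
Mismatches (positions where the bases are not complementary): 2 (at positions 6, 13)
Effective Tm = 48 − 2×5 = 48 − 10 = 38°C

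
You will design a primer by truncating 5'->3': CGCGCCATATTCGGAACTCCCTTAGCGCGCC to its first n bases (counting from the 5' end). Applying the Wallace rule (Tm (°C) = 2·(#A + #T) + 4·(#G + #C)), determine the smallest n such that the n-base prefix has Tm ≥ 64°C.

n = 20

First 19 bases: CGCGCCATATTCGGAACTC → Tm = 60°C (< 64°C)
First 20 bases: CGCGCCATATTCGGAACTCC → Tm = 64°C (≥ 64°C)
Since every base adds ≥2°C, Tm only increases with n, so the threshold is first crossed at n = 20.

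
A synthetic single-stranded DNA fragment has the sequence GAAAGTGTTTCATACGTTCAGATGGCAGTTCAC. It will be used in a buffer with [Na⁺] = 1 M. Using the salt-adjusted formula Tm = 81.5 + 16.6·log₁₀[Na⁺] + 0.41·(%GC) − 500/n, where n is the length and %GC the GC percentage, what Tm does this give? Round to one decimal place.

83.7°C

Length n = 33. Scanning the sequence gives G=8, T=10, C=6, A=9.
G+C = 14, so %GC = 14/33 × 100 = 42.424%
Salt term: 16.6 × (0) = 0
GC term: 0.41 × 42.424 = 17.394; length term: −500/33 = −15.152
Tm = 81.5 + (0) + 17.394 − 15.152 = 83.742 → 83.7°C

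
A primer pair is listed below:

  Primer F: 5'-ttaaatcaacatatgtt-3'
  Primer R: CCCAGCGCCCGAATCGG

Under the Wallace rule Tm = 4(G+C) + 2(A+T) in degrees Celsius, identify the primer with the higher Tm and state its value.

Primer F: A+T=14, G+C=3 → Tm = 2(14)+4(3) = 40°C
Primer R: A+T=4, G+C=13 → Tm = 2(4)+4(13) = 60°C
40°C vs 60°C → primer R is higher.

Primer R, 60°C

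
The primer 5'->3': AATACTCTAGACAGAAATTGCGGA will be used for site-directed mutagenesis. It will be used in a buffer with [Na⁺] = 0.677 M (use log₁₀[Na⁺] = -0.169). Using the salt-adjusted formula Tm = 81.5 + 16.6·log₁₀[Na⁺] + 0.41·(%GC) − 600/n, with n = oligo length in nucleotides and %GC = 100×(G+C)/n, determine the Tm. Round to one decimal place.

Length n = 24. Base counts: T=5, C=4, G=5, A=10
G+C = 9, so %GC = 9/24 × 100 = 37.5%
Salt term: 16.6 × (-0.169) = -2.805
GC term: 0.41 × 37.5 = 15.375; length term: −600/24 = −25
Tm = 81.5 + (-2.805) + 15.375 − 25 = 69.07 → 69.1°C

69.1°C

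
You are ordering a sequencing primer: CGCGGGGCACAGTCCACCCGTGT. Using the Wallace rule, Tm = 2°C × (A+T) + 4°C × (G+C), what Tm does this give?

Counting bases: C=9, G=8, A=3, T=3
AT pairs contribute 6, GC pairs contribute 17.
Tm = 2×6 + 4×17 = 80°C

80°C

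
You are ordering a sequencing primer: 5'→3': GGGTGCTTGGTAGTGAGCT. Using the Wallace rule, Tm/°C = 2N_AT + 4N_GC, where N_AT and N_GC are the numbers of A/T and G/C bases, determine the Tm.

Scanning the sequence gives T=6, C=2, G=9, A=2.
So N_AT = 8 and N_GC = 11.
Tm = 2(8) + 4(11) = 16 + 44 = 60°C

60°C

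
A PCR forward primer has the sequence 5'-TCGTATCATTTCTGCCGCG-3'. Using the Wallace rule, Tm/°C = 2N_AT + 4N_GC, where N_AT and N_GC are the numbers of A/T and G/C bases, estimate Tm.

Scanning the sequence gives G=4, A=2, T=7, C=6.
AT pairs contribute 9, GC pairs contribute 10.
Tm = 2×9 + 4×10 = 58°C

58°C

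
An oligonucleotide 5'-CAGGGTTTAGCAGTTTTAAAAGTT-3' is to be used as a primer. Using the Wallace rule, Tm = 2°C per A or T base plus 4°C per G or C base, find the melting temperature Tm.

Counting bases: T=9, G=6, C=2, A=7
AT pairs contribute 16, GC pairs contribute 8.
Tm = 2(16) + 4(8) = 32 + 32 = 64°C

64°C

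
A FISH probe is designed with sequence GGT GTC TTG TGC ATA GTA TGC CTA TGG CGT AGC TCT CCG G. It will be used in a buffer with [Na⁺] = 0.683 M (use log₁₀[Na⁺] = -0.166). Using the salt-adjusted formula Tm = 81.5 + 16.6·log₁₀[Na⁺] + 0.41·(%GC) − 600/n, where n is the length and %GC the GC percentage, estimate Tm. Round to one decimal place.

86.3°C

Length n = 40. Scanning the sequence gives G=13, A=5, C=9, T=13.
G+C = 22, so %GC = 22/40 × 100 = 55%
Salt term: 16.6 × (-0.166) = -2.756
GC term: 0.41 × 55 = 22.55; length term: −600/40 = −15
Tm = 81.5 + (-2.756) + 22.55 − 15 = 86.294 → 86.3°C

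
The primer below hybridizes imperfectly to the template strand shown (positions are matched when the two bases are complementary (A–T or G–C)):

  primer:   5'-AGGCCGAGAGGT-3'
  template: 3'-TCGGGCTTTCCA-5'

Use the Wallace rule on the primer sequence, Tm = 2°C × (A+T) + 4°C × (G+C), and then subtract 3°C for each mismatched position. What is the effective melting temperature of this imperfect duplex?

34°C

Primer base counts: A=3, T=1, G=6, C=2 → A+T=4, G+C=8
Perfect-match Tm = 2(4) + 4(8) = 8 + 32 = 40°C
Mismatches (positions where the bases are not complementary): 2 (at positions 3, 8)
Effective Tm = 40 − 2×3 = 40 − 6 = 34°C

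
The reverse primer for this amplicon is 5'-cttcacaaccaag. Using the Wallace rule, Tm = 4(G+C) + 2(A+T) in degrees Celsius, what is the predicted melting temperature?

38°C

Scanning the sequence gives G=1, A=5, T=2, C=5.
AT pairs contribute 7, GC pairs contribute 6.
Tm = 4·6 + 2·7 = 24 + 14 = 38°C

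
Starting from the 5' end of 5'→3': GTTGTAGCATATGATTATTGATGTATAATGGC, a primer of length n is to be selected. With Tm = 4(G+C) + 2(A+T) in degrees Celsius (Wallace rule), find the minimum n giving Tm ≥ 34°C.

n = 13

First 12 bases: GTTGTAGCATAT → Tm = 32°C (< 34°C)
First 13 bases: GTTGTAGCATATG → Tm = 36°C (≥ 34°C)
Each additional base adds 2°C (A/T) or 4°C (G/C), so Tm is non-decreasing in n; n = 13 is the first length to reach 34°C.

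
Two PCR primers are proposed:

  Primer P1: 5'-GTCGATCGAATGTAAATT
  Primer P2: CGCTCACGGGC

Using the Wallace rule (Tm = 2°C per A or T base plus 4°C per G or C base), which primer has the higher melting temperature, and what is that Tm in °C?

Primer P1, 48°C

Primer P1: A+T=12, G+C=6 → Tm = 2(12)+4(6) = 48°C
Primer P2: A+T=2, G+C=9 → Tm = 2(2)+4(9) = 40°C
48°C vs 40°C → primer P1 is higher.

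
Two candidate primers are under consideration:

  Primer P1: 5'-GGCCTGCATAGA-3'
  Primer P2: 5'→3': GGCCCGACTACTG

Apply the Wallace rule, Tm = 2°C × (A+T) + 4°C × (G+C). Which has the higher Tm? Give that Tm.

Primer P1: A+T=5, G+C=7 → Tm = 2(5)+4(7) = 38°C
Primer P2: A+T=4, G+C=9 → Tm = 2(4)+4(9) = 44°C
38°C vs 44°C → primer P2 is higher.

Primer P2, 44°C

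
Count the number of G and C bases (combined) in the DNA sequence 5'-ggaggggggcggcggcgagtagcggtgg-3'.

Scanning the sequence gives T=2, G=19, A=3, C=4.
Total G or C: 19 + 4 = 23

23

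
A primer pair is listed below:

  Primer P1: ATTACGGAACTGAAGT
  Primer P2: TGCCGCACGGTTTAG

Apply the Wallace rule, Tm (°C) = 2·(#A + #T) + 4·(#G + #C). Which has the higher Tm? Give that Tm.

Primer P1: A+T=10, G+C=6 → Tm = 2(10)+4(6) = 44°C
Primer P2: A+T=6, G+C=9 → Tm = 2(6)+4(9) = 48°C
44°C vs 48°C → primer P2 is higher.

Primer P2, 48°C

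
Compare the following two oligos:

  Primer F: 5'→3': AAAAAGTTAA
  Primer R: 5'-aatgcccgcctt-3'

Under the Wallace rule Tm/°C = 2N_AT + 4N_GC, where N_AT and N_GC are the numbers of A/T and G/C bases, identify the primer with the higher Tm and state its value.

Primer R, 38°C

Primer F: A+T=9, G+C=1 → Tm = 2(9)+4(1) = 22°C
Primer R: A+T=5, G+C=7 → Tm = 2(5)+4(7) = 38°C
22°C vs 38°C → primer R is higher.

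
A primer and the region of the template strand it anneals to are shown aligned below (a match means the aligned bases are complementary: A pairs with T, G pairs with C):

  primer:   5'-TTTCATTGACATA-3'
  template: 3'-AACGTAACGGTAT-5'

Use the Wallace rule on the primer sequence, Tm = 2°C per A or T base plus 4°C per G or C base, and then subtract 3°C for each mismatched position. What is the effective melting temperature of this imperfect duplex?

Primer base counts: A=4, T=6, G=1, C=2 → A+T=10, G+C=3
Perfect-match Tm = 2(10) + 4(3) = 20 + 12 = 32°C
Mismatches (positions where the bases are not complementary): 2 (at positions 3, 9)
Effective Tm = 32 − 2×3 = 32 − 6 = 26°C

26°C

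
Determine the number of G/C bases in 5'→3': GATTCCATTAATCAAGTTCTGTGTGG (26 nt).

Counting bases: C=4, G=6, A=6, T=10
Total G or C: 6 + 4 = 10

10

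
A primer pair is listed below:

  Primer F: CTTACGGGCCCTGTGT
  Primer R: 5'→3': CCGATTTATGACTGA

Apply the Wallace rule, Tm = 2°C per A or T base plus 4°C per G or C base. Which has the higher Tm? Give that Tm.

Primer F: A+T=6, G+C=10 → Tm = 2(6)+4(10) = 52°C
Primer R: A+T=9, G+C=6 → Tm = 2(9)+4(6) = 42°C
52°C vs 42°C → primer F is higher.

Primer F, 52°C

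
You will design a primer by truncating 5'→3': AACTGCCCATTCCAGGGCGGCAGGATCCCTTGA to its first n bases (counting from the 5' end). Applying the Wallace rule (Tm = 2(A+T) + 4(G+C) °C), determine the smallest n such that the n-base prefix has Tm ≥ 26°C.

First 7 bases: AACTGCC → Tm = 22°C (< 26°C)
First 8 bases: AACTGCCC → Tm = 26°C (≥ 26°C)
Each additional base adds 2°C (A/T) or 4°C (G/C), so Tm is non-decreasing in n; n = 8 is the first length to reach 26°C.

n = 8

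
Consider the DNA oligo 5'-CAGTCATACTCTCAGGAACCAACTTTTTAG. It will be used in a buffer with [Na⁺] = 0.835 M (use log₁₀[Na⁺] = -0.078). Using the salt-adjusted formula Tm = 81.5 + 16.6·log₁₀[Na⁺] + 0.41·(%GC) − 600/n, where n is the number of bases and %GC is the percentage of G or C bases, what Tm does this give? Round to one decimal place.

76.6°C

Length n = 30. G=4, T=9, C=8, A=9
G+C = 12, so %GC = 12/30 × 100 = 40%
Salt term: 16.6 × (-0.078) = -1.295
GC term: 0.41 × 40 = 16.4; length term: −600/30 = −20
Tm = 81.5 + (-1.295) + 16.4 − 20 = 76.605 → 76.6°C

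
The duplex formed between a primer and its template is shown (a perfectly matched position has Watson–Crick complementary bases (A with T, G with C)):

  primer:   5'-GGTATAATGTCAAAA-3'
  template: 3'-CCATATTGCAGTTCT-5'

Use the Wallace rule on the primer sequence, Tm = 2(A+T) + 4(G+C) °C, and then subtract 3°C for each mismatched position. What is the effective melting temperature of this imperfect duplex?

Primer base counts: A=7, T=4, G=3, C=1 → A+T=11, G+C=4
Perfect-match Tm = 2(11) + 4(4) = 22 + 16 = 38°C
Mismatches (positions where the bases are not complementary): 2 (at positions 8, 14)
Effective Tm = 38 − 2×3 = 38 − 6 = 32°C

32°C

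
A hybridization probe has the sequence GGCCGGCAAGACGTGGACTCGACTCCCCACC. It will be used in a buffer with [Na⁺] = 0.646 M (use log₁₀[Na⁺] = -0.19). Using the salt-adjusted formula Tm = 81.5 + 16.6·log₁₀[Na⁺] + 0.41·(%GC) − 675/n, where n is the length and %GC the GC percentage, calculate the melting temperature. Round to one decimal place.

85.7°C

Length n = 31. Base counts: A=6, G=9, C=13, T=3
G+C = 22, so %GC = 22/31 × 100 = 70.968%
Salt term: 16.6 × (-0.19) = -3.154
GC term: 0.41 × 70.968 = 29.097; length term: −675/31 = −21.774
Tm = 81.5 + (-3.154) + 29.097 − 21.774 = 85.669 → 85.7°C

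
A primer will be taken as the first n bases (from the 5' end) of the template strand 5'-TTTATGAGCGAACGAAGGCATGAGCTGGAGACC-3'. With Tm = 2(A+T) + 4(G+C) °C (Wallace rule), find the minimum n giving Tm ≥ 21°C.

First 8 bases: TTTATGAG → Tm = 20°C (< 21°C)
First 9 bases: TTTATGAGC → Tm = 24°C (≥ 21°C)
Each additional base adds 2°C (A/T) or 4°C (G/C), so Tm is non-decreasing in n; n = 9 is the first length to reach 21°C.

n = 9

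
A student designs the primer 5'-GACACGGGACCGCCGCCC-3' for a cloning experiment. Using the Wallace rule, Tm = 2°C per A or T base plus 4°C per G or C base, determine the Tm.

Scanning the sequence gives T=0, C=9, G=6, A=3.
So N_AT = 3 and N_GC = 15.
Tm = 2×3 + 4×15 = 66°C

66°C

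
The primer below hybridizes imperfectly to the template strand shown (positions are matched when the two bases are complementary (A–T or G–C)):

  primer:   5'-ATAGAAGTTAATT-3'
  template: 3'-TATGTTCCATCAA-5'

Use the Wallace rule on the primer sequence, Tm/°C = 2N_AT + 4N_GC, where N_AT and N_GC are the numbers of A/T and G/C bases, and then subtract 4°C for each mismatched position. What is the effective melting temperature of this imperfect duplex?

Primer base counts: A=6, T=5, G=2, C=0 → A+T=11, G+C=2
Perfect-match Tm = 2(11) + 4(2) = 22 + 8 = 30°C
Mismatches (positions where the bases are not complementary): 3 (at positions 4, 8, 11)
Effective Tm = 30 − 3×4 = 30 − 12 = 18°C

18°C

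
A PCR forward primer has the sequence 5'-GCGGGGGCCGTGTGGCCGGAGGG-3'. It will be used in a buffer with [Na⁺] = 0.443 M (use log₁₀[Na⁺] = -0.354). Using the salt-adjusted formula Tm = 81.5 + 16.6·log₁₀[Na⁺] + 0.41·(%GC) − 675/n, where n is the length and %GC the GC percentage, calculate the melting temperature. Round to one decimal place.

Length n = 23. Counting bases: T=2, C=5, A=1, G=15
G+C = 20, so %GC = 20/23 × 100 = 86.957%
Salt term: 16.6 × (-0.354) = -5.876
GC term: 0.41 × 86.957 = 35.652; length term: −675/23 = −29.348
Tm = 81.5 + (-5.876) + 35.652 − 29.348 = 81.928 → 81.9°C

81.9°C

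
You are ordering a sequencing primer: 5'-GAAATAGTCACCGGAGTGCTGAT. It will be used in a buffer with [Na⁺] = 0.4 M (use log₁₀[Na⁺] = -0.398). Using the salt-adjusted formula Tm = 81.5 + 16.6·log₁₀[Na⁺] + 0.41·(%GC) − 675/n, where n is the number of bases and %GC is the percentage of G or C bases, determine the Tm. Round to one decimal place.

65.2°C

Length n = 23. Counting bases: A=7, G=7, C=4, T=5
G+C = 11, so %GC = 11/23 × 100 = 47.826%
Salt term: 16.6 × (-0.398) = -6.607
GC term: 0.41 × 47.826 = 19.609; length term: −675/23 = −29.348
Tm = 81.5 + (-6.607) + 19.609 − 29.348 = 65.154 → 65.2°C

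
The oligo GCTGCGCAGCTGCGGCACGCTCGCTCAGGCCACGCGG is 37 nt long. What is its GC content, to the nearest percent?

78%

Base counts: A=4, T=4, G=14, C=15
G+C = 14 + 15 = 29 out of 37 bases
%GC = 29/37 × 100 = 78.38% ≈ 78%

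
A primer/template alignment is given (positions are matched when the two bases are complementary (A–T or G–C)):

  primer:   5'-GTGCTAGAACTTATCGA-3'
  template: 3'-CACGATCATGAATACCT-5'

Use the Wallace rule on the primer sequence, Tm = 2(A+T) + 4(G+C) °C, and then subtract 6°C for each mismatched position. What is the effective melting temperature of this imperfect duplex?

36°C

Primer base counts: A=5, T=5, G=4, C=3 → A+T=10, G+C=7
Perfect-match Tm = 2(10) + 4(7) = 20 + 28 = 48°C
Mismatches (positions where the bases are not complementary): 2 (at positions 8, 15)
Effective Tm = 48 − 2×6 = 48 − 12 = 36°C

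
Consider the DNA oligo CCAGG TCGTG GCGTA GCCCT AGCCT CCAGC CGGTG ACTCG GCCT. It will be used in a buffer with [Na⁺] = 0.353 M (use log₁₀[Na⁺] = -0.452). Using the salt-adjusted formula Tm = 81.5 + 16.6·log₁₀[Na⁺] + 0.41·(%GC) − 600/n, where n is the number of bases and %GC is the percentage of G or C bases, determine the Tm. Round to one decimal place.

Length n = 44. Counting bases: A=5, T=8, G=14, C=17
G+C = 31, so %GC = 31/44 × 100 = 70.455%
Salt term: 16.6 × (-0.452) = -7.503
GC term: 0.41 × 70.455 = 28.887; length term: −600/44 = −13.636
Tm = 81.5 + (-7.503) + 28.887 − 13.636 = 89.248 → 89.2°C

89.2°C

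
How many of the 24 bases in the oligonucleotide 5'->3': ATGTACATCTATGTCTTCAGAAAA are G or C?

7

T=8, A=9, G=3, C=4
G+C = 3 + 4 = 7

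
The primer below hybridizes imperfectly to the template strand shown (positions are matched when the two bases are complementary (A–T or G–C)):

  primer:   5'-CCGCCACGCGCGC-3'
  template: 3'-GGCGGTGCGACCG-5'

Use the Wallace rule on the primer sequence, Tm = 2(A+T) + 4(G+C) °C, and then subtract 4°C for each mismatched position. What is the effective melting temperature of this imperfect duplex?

Primer base counts: A=1, T=0, G=4, C=8 → A+T=1, G+C=12
Perfect-match Tm = 2(1) + 4(12) = 2 + 48 = 50°C
Mismatches (positions where the bases are not complementary): 2 (at positions 10, 11)
Effective Tm = 50 − 2×4 = 50 − 8 = 42°C

42°C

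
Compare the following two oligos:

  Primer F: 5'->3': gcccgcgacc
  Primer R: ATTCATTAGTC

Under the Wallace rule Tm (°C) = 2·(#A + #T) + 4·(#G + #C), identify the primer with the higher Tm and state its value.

Primer F, 38°C

Primer F: A+T=1, G+C=9 → Tm = 2(1)+4(9) = 38°C
Primer R: A+T=8, G+C=3 → Tm = 2(8)+4(3) = 28°C
38°C vs 28°C → primer F is higher.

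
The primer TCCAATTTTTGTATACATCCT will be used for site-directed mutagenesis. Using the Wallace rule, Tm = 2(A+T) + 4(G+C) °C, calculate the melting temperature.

Scanning the sequence gives A=5, T=10, C=5, G=1.
A+T = 15, G+C = 6
Tm = 4·6 + 2·15 = 24 + 30 = 54°C

54°C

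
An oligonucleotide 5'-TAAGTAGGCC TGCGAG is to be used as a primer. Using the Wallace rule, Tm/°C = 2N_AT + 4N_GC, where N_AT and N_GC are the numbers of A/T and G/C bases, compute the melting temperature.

Counting bases: T=3, C=3, G=6, A=4
A+T = 7, G+C = 9
Tm = 4·9 + 2·7 = 36 + 14 = 50°C

50°C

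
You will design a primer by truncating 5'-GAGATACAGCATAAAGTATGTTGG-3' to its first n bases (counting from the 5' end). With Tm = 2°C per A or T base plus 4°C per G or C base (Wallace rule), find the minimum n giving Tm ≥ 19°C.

n = 7

First 6 bases: GAGATA → Tm = 16°C (< 19°C)
First 7 bases: GAGATAC → Tm = 20°C (≥ 19°C)
Since every base adds ≥2°C, Tm only increases with n, so the threshold is first crossed at n = 7.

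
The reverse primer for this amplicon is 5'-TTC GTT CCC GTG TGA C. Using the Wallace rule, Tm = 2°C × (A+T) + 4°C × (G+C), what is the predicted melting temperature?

50°C

Scanning the sequence gives G=4, A=1, T=6, C=5.
So N_AT = 7 and N_GC = 9.
Tm = 4·9 + 2·7 = 36 + 14 = 50°C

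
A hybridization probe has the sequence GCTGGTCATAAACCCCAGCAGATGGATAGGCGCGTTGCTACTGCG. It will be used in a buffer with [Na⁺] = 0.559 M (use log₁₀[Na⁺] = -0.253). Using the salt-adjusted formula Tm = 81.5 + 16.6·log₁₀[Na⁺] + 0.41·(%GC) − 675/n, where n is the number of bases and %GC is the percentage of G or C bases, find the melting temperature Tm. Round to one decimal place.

Length n = 45. Base counts: T=9, C=12, A=10, G=14
G+C = 26, so %GC = 26/45 × 100 = 57.778%
Salt term: 16.6 × (-0.253) = -4.2
GC term: 0.41 × 57.778 = 23.689; length term: −675/45 = −15
Tm = 81.5 + (-4.2) + 23.689 − 15 = 85.989 → 86.0°C

86.0°C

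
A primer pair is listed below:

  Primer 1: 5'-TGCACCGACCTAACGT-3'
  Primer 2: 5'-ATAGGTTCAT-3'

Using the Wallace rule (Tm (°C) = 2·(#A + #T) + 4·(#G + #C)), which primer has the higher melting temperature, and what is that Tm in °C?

Primer 1, 50°C

Primer 1: A+T=7, G+C=9 → Tm = 2(7)+4(9) = 50°C
Primer 2: A+T=7, G+C=3 → Tm = 2(7)+4(3) = 26°C
50°C vs 26°C → primer 1 is higher.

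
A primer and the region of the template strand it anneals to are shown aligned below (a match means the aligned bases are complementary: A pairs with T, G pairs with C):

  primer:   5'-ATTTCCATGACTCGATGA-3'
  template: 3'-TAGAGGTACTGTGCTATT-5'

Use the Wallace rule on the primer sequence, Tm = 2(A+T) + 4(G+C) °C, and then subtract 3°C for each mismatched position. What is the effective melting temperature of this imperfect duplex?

41°C

Primer base counts: A=5, T=6, G=3, C=4 → A+T=11, G+C=7
Perfect-match Tm = 2(11) + 4(7) = 22 + 28 = 50°C
Mismatches (positions where the bases are not complementary): 3 (at positions 3, 12, 17)
Effective Tm = 50 − 3×3 = 50 − 9 = 41°C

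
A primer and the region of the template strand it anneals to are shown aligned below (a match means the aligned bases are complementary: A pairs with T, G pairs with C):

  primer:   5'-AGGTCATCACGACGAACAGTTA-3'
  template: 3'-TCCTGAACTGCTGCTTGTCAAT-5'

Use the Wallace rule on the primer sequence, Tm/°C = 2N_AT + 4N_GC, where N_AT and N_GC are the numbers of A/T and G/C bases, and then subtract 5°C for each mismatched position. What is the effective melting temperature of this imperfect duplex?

49°C

Primer base counts: A=8, T=4, G=5, C=5 → A+T=12, G+C=10
Perfect-match Tm = 2(12) + 4(10) = 24 + 40 = 64°C
Mismatches (positions where the bases are not complementary): 3 (at positions 4, 6, 8)
Effective Tm = 64 − 3×5 = 64 − 15 = 49°C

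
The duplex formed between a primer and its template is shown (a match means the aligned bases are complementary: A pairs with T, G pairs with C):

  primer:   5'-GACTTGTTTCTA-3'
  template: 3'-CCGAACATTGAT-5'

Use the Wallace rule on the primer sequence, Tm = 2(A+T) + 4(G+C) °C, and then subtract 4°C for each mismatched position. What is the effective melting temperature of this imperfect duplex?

Primer base counts: A=2, T=6, G=2, C=2 → A+T=8, G+C=4
Perfect-match Tm = 2(8) + 4(4) = 16 + 16 = 32°C
Mismatches (positions where the bases are not complementary): 3 (at positions 2, 8, 9)
Effective Tm = 32 − 3×4 = 32 − 12 = 20°C

20°C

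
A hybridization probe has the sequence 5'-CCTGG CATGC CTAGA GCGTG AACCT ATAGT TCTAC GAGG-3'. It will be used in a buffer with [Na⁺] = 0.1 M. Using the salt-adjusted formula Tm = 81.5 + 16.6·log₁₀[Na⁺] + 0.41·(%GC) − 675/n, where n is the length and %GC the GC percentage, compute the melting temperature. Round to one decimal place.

Length n = 39. Scanning the sequence gives C=10, A=9, T=9, G=11.
G+C = 21, so %GC = 21/39 × 100 = 53.846%
Salt term: 16.6 × (-1) = -16.6
GC term: 0.41 × 53.846 = 22.077; length term: −675/39 = −17.308
Tm = 81.5 + (-16.6) + 22.077 − 17.308 = 69.669 → 69.7°C

69.7°C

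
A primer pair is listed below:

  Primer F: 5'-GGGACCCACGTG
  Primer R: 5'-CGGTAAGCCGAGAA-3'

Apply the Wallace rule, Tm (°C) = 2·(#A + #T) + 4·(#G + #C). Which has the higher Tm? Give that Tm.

Primer R, 44°C

Primer F: A+T=3, G+C=9 → Tm = 2(3)+4(9) = 42°C
Primer R: A+T=6, G+C=8 → Tm = 2(6)+4(8) = 44°C
42°C vs 44°C → primer R is higher.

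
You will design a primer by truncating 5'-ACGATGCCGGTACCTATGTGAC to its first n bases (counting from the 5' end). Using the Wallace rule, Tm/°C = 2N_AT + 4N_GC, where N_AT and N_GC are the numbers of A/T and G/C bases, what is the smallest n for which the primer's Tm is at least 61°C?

n = 20

First 19 bases: ACGATGCCGGTACCTATGT → Tm = 58°C (< 61°C)
First 20 bases: ACGATGCCGGTACCTATGTG → Tm = 62°C (≥ 61°C)
Each additional base adds 2°C (A/T) or 4°C (G/C), so Tm is non-decreasing in n; n = 20 is the first length to reach 61°C.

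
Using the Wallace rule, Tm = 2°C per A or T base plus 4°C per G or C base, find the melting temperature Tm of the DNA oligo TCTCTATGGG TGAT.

A=2, T=6, G=4, C=2
AT pairs contribute 8, GC pairs contribute 6.
Tm = 2×8 + 4×6 = 40°C

40°C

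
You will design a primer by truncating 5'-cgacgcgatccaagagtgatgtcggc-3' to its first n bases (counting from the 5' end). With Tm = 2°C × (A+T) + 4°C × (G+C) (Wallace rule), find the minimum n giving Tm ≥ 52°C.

First 15 bases: CGACGCGATCCAAGA → Tm = 48°C (< 52°C)
First 16 bases: CGACGCGATCCAAGAG → Tm = 52°C (≥ 52°C)
Each additional base adds 2°C (A/T) or 4°C (G/C), so Tm is non-decreasing in n; n = 16 is the first length to reach 52°C.

n = 16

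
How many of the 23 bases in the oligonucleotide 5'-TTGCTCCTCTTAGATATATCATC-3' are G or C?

Scanning the sequence gives G=2, A=5, T=10, C=6.
Total G or C: 2 + 6 = 8

8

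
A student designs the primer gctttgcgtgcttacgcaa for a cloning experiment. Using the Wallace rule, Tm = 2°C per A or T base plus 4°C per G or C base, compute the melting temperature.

58°C

Scanning the sequence gives A=3, C=5, G=5, T=6.
So N_AT = 9 and N_GC = 10.
Tm = 2×9 + 4×10 = 58°C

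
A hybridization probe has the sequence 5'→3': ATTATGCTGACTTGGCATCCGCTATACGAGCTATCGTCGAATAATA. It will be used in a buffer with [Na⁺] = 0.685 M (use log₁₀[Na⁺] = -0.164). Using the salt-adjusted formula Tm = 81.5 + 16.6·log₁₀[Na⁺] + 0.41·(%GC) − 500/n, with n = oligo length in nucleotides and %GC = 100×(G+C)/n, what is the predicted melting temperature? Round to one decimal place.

Length n = 46. G=9, C=10, A=13, T=14
G+C = 19, so %GC = 19/46 × 100 = 41.304%
Salt term: 16.6 × (-0.164) = -2.722
GC term: 0.41 × 41.304 = 16.935; length term: −500/46 = −10.87
Tm = 81.5 + (-2.722) + 16.935 − 10.87 = 84.843 → 84.8°C

84.8°C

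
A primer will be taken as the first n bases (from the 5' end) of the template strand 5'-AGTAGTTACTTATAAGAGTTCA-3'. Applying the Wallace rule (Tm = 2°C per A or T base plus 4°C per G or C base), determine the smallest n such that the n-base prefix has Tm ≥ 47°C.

First 18 bases: AGTAGTTACTTATAAGAG → Tm = 46°C (< 47°C)
First 19 bases: AGTAGTTACTTATAAGAGT → Tm = 48°C (≥ 47°C)
Since every base adds ≥2°C, Tm only increases with n, so the threshold is first crossed at n = 19.

n = 19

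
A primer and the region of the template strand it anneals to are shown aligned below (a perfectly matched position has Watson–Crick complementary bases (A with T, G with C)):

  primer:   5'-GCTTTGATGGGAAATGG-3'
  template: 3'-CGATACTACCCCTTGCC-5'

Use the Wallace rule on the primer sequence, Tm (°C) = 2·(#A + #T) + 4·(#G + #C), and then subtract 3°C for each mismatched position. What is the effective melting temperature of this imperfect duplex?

Primer base counts: A=4, T=5, G=7, C=1 → A+T=9, G+C=8
Perfect-match Tm = 2(9) + 4(8) = 18 + 32 = 50°C
Mismatches (positions where the bases are not complementary): 3 (at positions 4, 12, 15)
Effective Tm = 50 − 3×3 = 50 − 9 = 41°C

41°C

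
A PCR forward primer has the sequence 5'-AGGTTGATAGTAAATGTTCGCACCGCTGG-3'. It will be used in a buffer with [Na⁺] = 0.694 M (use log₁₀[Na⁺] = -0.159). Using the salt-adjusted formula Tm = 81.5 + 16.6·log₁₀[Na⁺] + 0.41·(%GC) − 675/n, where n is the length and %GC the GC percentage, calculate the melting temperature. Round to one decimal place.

75.4°C

Length n = 29. Base counts: C=5, G=9, T=8, A=7
G+C = 14, so %GC = 14/29 × 100 = 48.276%
Salt term: 16.6 × (-0.159) = -2.639
GC term: 0.41 × 48.276 = 19.793; length term: −675/29 = −23.276
Tm = 81.5 + (-2.639) + 19.793 − 23.276 = 75.378 → 75.4°C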